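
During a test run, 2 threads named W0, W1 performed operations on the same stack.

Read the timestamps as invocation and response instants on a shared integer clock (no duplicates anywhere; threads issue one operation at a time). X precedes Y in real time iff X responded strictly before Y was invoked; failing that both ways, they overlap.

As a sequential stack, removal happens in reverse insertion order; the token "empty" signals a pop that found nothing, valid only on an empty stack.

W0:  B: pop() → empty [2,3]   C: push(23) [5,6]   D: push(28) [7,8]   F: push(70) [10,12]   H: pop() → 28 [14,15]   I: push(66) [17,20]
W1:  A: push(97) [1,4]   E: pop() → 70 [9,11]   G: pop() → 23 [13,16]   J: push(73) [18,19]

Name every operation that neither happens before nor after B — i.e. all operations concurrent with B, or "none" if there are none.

B spans [2,3]; an op avoiding the whole window 2..3 is ordered, any other is concurrent
A [1,4]: concurrent
C [5,6]: after
D [7,8]: after
E [9,11]: after
F [10,12]: after
G [13,16]: after
H [14,15]: after
I [17,20]: after
J [18,19]: after

A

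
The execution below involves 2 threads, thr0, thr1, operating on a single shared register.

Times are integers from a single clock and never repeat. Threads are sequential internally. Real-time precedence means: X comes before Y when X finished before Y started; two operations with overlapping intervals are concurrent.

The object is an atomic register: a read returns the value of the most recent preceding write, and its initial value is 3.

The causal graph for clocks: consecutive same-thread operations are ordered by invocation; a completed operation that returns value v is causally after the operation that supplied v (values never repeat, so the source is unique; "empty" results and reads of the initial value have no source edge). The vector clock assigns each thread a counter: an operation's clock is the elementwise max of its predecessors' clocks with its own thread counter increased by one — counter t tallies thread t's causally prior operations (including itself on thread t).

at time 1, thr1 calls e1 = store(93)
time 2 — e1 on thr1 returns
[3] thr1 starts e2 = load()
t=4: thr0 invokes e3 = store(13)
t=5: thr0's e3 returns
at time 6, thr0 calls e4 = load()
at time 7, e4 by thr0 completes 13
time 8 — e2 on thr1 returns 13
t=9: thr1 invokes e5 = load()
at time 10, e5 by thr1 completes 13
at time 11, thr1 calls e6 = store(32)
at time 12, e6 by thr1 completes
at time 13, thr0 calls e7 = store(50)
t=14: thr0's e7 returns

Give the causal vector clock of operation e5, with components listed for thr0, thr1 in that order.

no predecessors for e1 (invoked 1): thr1 increments from zero → (0, 1)
no predecessors for e3 (invoked 4): thr0 increments from zero → (1, 0)
VC(e4, invoked at 6): max of VC(e3)=(1, 0), then +1 on thread thr0 → (2, 0)
VC(e2, invoked at 3): max of VC(e1)=(0, 1), VC(e3)=(1, 0), then +1 on thread thr1 → (1, 2)
VC(e7, invoked at 13): max of VC(e4)=(2, 0), then +1 on thread thr0 → (3, 0)
VC(e5, invoked at 9): max of VC(e2)=(1, 2), VC(e3)=(1, 0), then +1 on thread thr1 → (1, 3)
VC(e6, invoked at 11): max of VC(e5)=(1, 3), then +1 on thread thr1 → (1, 4)
target: VC(e5) = (1, 3)

(1, 3)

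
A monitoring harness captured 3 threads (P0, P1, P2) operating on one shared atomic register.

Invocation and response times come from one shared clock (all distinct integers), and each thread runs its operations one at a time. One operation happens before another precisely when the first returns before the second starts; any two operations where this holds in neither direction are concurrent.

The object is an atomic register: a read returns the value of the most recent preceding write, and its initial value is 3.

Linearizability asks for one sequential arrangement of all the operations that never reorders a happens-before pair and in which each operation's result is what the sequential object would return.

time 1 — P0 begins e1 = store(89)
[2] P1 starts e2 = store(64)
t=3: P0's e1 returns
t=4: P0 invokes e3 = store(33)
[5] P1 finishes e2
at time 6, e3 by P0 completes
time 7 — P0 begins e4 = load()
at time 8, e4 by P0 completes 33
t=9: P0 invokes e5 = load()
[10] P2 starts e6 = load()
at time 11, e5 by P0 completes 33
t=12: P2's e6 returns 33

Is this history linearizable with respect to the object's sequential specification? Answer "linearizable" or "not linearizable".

linearizable

witness order: e1, e2, e3, e4, e5, e6
after step 1 (e1 store(89)): value 89
after step 2 (e2 store(64)): value 64
after step 3 (e3 store(33)): value 33
after step 4 (e4 load() → 33): value 33
after step 5 (e5 load() → 33): value 33
after step 6 (e6 load() → 33): value 33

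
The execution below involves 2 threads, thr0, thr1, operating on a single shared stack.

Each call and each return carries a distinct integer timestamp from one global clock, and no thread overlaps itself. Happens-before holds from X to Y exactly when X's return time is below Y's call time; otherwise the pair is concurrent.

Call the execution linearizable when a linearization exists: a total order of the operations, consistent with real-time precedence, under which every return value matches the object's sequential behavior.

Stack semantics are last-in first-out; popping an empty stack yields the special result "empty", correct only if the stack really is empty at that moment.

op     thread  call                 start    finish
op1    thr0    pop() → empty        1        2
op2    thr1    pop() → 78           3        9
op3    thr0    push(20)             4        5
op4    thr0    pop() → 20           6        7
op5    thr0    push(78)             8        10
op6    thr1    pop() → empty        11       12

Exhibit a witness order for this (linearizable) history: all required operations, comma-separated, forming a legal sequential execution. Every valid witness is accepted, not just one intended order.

op1, op3, op4, op5, op2, op6

after step 1 (op1 pop() → empty): stack <>
after step 2 (op3 push(20)): stack <20>
after step 3 (op4 pop() → 20): stack <>
after step 4 (op5 push(78)): stack <78>
after step 5 (op2 pop() → 78): stack <>
after step 6 (op6 pop() → empty): stack <>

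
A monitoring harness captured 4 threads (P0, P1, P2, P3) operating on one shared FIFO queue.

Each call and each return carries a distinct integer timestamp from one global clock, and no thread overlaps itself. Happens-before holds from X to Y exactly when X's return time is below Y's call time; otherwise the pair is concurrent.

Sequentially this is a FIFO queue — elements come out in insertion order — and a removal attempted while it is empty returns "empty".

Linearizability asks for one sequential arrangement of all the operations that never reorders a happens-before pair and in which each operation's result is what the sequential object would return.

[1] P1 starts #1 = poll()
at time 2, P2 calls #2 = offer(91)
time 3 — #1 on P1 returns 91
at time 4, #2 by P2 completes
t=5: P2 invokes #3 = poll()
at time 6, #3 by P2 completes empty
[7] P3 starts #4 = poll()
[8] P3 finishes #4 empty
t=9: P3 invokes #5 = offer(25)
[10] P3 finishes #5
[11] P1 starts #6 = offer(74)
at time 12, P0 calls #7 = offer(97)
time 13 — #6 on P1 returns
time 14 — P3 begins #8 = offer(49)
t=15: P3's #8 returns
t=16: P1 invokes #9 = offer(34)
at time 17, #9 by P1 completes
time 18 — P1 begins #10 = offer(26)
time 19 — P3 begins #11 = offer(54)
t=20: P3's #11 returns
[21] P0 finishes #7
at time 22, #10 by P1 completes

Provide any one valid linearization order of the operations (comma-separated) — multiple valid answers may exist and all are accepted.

1. #2 offer(91), leaving queue <91>
2. #1 poll() → 91, leaving queue <>
3. #3 poll() → empty, leaving queue <>
4. #4 poll() → empty, leaving queue <>
5. #5 offer(25), leaving queue <25>
6. #6 offer(74), leaving queue <25,74>
7. #7 offer(97), leaving queue <25,74,97>
8. #8 offer(49), leaving queue <25,74,97,49>
9. #9 offer(34), leaving queue <25,74,97,49,34>
10. #10 offer(26), leaving queue <25,74,97,49,34,26>
11. #11 offer(54), leaving queue <25,74,97,49,34,26,54>

#2, #1, #3, #4, #5, #6, #7, #8, #9, #10, #11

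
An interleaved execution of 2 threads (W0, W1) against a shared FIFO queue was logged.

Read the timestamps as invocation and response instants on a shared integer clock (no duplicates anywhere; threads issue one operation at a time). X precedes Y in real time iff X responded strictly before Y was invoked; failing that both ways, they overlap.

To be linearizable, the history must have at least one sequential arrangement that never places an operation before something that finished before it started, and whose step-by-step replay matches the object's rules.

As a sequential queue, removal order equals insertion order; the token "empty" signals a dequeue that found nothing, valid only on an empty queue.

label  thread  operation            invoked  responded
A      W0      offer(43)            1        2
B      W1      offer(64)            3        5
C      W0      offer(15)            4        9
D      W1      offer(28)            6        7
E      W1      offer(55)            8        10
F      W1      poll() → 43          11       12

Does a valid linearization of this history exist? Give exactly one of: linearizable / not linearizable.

linearizable

witness order: A, B, C, D, E, F
1. A offer(43), leaving queue <43>
2. B offer(64), leaving queue <43,64>
3. C offer(15), leaving queue <43,64,15>
4. D offer(28), leaving queue <43,64,15,28>
5. E offer(55), leaving queue <43,64,15,28,55>
6. F poll() → 43, leaving queue <64,15,28,55>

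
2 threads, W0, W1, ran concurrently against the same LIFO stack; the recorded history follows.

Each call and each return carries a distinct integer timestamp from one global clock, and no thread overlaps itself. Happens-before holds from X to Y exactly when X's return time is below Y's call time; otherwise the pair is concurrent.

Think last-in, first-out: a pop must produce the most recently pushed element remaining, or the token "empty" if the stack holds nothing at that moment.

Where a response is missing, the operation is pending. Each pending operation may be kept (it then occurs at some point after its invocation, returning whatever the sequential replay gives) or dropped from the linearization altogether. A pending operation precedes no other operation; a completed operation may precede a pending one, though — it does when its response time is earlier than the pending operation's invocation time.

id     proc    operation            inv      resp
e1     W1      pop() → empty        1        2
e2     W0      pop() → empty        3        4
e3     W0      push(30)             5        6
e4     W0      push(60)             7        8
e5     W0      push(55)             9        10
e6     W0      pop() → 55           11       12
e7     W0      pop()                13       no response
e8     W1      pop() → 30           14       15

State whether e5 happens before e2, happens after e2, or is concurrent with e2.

after

e5 spans [9,10], e2 spans [3,4]
resp(e2)=4 < inv(e5)=9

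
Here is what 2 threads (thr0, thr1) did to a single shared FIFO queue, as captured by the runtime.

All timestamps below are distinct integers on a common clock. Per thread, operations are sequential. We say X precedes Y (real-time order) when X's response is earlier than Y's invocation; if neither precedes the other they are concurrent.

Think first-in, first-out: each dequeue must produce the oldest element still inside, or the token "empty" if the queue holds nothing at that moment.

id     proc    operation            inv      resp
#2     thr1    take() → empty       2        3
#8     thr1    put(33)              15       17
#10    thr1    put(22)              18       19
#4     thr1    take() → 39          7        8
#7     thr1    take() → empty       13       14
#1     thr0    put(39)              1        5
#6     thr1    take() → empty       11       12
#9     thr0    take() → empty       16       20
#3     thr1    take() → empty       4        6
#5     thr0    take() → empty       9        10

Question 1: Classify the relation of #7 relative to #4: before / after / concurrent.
Answer: after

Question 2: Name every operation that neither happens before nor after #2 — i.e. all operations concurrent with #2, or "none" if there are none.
Answer: #1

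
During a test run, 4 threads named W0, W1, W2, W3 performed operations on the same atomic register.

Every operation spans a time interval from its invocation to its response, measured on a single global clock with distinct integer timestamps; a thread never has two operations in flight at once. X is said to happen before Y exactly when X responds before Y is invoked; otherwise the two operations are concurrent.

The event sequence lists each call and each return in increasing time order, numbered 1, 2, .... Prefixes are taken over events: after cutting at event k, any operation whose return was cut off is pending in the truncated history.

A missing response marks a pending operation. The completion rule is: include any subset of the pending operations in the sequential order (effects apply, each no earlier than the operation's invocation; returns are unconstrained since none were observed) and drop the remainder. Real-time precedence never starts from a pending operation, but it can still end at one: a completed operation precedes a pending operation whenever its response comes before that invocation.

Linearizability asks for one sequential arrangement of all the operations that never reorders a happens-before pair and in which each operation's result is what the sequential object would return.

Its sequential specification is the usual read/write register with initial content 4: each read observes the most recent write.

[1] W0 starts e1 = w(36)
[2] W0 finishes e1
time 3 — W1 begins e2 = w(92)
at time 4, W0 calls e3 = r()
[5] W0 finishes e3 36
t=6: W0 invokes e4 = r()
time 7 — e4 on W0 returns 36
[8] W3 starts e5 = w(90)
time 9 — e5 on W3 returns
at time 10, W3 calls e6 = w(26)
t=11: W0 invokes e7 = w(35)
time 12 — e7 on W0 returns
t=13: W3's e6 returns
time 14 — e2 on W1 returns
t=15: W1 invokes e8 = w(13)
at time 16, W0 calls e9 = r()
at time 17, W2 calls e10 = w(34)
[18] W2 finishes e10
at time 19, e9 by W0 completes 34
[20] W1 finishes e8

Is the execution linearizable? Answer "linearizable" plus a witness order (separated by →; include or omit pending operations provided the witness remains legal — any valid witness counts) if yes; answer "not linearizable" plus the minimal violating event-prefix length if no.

after step 1 (e1 w(36)): value 36
after step 2 (e3 r() → 36): value 36
after step 3 (e4 r() → 36): value 36
after step 4 (e2 w(92)): value 92
after step 5 (e5 w(90)): value 90
after step 6 (e6 w(26)): value 26
after step 7 (e7 w(35)): value 35
after step 8 (e8 w(13)): value 13
after step 9 (e10 w(34)): value 34
after step 10 (e9 r() → 34): value 34

linearizable — witness: e1 → e3 → e4 → e2 → e5 → e6 → e7 → e8 → e10 → e9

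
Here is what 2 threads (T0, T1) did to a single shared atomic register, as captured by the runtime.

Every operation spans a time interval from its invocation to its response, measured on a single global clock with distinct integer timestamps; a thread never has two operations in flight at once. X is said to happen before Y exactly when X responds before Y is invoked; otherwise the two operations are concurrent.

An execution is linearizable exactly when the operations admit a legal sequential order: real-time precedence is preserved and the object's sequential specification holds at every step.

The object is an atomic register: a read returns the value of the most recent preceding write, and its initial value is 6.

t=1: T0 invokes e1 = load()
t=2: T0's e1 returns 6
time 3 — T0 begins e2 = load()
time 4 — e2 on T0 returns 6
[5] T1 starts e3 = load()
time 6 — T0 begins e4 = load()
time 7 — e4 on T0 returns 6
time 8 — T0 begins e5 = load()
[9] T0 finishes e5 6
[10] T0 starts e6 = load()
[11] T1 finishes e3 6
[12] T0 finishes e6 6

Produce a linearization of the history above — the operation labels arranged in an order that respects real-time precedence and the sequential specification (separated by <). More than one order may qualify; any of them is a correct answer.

e1 < e2 < e3 < e4 < e5 < e6

after step 1 (e1 load() → 6): value 6
after step 2 (e2 load() → 6): value 6
after step 3 (e3 load() → 6): value 6
after step 4 (e4 load() → 6): value 6
after step 5 (e5 load() → 6): value 6
after step 6 (e6 load() → 6): value 6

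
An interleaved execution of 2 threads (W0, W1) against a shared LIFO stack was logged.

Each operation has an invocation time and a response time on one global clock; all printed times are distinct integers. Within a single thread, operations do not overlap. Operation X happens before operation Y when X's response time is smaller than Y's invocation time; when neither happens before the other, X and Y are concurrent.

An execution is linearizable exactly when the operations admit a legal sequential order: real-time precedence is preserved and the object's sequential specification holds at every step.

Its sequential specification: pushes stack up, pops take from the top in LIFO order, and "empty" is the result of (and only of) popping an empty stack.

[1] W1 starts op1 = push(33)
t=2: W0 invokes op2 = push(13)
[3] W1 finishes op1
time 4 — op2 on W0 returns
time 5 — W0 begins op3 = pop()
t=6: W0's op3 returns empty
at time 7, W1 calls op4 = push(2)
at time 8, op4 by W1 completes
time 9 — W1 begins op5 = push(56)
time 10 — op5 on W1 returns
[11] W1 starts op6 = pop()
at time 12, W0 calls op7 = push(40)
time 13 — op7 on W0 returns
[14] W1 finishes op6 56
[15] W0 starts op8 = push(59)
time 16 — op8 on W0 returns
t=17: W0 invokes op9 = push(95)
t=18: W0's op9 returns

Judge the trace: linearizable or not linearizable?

not linearizable

the violation lands at event 6, op3's response at time 6: events 1..5 linearize, events 1..6 do not
every one of the 2 real-time-consistent orders over 3 completed LIFO stack ops fails the sequential spec
for example op1, op2, op3 fails at step 3: op3 pop() → empty is not legal there
for example op2, op1, op3 fails at step 3: op3 pop() → empty is not legal there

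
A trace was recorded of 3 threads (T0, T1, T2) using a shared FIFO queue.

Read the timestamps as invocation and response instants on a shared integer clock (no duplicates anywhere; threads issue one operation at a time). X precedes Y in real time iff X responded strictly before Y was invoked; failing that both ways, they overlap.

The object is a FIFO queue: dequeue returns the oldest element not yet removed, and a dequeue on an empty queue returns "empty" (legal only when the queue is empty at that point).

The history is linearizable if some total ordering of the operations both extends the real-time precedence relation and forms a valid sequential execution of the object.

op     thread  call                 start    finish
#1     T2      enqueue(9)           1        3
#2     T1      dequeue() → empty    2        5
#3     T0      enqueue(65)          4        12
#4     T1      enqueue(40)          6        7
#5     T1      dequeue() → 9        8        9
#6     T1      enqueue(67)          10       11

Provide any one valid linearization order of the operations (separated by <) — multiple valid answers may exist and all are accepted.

#2 < #1 < #3 < #4 < #5 < #6

1. #2 dequeue() → empty, leaving queue <>
2. #1 enqueue(9), leaving queue <9>
3. #3 enqueue(65), leaving queue <9,65>
4. #4 enqueue(40), leaving queue <9,65,40>
5. #5 dequeue() → 9, leaving queue <65,40>
6. #6 enqueue(67), leaving queue <65,40,67>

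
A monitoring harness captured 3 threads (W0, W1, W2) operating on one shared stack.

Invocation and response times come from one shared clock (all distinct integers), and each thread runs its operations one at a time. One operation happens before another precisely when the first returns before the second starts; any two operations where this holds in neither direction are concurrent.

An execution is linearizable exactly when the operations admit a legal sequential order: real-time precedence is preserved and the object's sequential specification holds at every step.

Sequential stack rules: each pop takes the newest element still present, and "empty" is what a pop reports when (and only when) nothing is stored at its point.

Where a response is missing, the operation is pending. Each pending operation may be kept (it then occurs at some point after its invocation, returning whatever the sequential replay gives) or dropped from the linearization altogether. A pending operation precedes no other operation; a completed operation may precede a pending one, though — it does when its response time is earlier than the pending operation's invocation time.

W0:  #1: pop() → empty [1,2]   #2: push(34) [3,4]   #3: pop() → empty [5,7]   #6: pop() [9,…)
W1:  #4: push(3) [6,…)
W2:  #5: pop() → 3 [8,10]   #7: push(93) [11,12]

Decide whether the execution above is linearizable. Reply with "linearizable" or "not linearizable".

events 1..6 are fine; event 7 — the response of #3 at time 7 — makes the prefix non-linearizable
exhaustive check: the 3 completed stack ops admit one real-time order; illegal
no escape via the 1 pending operation (#4): every completion choice fails
take #1, #2, #3 (pending dropped): step 3 already fails, because #3 pop() → empty cannot occur there

not linearizable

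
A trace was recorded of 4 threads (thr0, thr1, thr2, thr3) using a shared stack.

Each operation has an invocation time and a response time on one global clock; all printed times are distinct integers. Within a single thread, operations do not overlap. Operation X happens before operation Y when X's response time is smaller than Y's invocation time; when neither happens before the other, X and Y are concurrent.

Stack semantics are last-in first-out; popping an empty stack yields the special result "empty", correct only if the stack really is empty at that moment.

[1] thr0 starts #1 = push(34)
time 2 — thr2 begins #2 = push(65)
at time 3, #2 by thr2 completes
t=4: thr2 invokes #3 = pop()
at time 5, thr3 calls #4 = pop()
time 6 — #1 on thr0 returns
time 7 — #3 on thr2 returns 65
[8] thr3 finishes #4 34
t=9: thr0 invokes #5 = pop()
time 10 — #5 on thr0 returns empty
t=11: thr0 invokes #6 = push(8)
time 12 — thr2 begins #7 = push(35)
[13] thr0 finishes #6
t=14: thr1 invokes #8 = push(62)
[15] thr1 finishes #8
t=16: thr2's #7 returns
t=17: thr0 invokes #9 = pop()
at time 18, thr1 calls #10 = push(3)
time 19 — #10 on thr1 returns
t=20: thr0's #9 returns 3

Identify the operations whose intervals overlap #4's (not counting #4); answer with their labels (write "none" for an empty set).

#1, #3

#4 runs from 5 to 8; window-overlapping ops are concurrent
#1 [1,6]: concurrent
#2 [2,3]: before
#3 [4,7]: concurrent
#5 [9,10]: after
#6 [11,13]: after
#7 [12,16]: after
#8 [14,15]: after
#9 [17,20]: after
#10 [18,19]: after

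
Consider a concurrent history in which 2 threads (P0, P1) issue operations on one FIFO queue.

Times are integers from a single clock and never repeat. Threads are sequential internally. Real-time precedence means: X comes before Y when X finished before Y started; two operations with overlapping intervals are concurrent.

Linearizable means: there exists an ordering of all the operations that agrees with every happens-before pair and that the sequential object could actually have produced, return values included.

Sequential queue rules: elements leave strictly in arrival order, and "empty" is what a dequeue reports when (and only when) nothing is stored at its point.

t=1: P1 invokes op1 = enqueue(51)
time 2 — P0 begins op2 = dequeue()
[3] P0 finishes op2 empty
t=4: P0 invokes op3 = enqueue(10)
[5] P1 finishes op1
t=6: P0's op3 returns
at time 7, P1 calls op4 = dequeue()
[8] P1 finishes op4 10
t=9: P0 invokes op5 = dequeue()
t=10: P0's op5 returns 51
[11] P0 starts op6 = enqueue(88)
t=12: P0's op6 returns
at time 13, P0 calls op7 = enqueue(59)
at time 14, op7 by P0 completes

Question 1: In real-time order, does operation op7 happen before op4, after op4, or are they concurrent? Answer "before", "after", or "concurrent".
Answer: after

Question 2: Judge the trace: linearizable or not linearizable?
linearizable

a witness: op2, op3, op1, op4, op5, op6, op7
step 1: op2 dequeue() → empty — queue <>
step 2: op3 enqueue(10) — queue <10>
step 3: op1 enqueue(51) — queue <10,51>
step 4: op4 dequeue() → 10 — queue <51>
step 5: op5 dequeue() → 51 — queue <>
step 6: op6 enqueue(88) — queue <88>
step 7: op7 enqueue(59) — queue <88,59>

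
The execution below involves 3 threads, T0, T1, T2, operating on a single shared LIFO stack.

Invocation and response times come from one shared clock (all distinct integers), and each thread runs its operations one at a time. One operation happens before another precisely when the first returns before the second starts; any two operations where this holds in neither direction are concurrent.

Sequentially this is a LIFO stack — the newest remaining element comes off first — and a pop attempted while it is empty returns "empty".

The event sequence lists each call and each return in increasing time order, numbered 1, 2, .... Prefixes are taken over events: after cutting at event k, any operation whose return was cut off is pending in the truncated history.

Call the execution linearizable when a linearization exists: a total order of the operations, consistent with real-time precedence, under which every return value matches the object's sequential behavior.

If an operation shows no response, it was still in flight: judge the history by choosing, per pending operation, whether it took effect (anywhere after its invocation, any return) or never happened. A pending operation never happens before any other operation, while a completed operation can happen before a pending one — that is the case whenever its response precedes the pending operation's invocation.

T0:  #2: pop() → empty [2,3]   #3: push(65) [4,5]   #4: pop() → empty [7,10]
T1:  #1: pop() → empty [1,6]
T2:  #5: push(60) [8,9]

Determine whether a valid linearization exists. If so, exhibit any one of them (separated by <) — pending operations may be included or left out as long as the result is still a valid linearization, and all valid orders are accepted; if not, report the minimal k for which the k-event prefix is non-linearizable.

prefix check: 1..9 passes, 1..10 fails once #4's time-10 response joins
6 orders of the 5 completed LIFO stack ops respect real time; none is legal
take #1, #2, #3, #4, #5: step 4 already fails, because #4 pop() → empty cannot occur there
take #1, #2, #3, #5, #4: step 5 already fails, because #4 pop() → empty cannot occur there

not linearizable — minimal violating prefix: 10 events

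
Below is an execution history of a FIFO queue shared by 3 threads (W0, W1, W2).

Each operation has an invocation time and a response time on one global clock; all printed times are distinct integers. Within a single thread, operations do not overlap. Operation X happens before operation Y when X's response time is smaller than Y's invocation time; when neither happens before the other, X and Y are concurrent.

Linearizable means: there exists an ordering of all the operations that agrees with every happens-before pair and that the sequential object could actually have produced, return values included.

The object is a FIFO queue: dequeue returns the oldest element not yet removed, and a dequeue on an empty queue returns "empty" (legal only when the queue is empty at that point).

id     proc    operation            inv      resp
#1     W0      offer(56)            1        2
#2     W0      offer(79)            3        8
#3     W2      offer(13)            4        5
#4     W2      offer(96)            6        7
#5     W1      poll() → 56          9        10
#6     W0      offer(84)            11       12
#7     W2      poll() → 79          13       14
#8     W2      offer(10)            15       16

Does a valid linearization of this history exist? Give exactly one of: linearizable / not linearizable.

witness order: #1, #2, #3, #4, #5, #6, #7, #8
after step 1 (#1 offer(56)): queue <56>
after step 2 (#2 offer(79)): queue <56,79>
after step 3 (#3 offer(13)): queue <56,79,13>
after step 4 (#4 offer(96)): queue <56,79,13,96>
after step 5 (#5 poll() → 56): queue <79,13,96>
after step 6 (#6 offer(84)): queue <79,13,96,84>
after step 7 (#7 poll() → 79): queue <13,96,84>
after step 8 (#8 offer(10)): queue <13,96,84,10>

linearizable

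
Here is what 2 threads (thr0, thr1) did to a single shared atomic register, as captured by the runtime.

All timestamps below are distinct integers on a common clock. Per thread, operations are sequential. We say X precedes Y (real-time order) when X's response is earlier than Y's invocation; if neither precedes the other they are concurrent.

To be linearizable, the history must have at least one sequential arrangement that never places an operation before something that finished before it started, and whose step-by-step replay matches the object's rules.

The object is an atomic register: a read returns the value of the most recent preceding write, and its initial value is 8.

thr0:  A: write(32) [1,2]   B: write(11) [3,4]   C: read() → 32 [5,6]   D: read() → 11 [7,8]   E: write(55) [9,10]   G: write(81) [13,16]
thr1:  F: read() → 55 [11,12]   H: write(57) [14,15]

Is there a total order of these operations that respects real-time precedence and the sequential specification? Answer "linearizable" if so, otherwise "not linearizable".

not linearizable

prefix check: 1..5 passes, 1..6 fails once C's time-6 response joins
a single order respects real time; the 3 completed atomic register operations fail replay along it
take A, B, C: step 3 already fails, because C read() → 32 cannot occur there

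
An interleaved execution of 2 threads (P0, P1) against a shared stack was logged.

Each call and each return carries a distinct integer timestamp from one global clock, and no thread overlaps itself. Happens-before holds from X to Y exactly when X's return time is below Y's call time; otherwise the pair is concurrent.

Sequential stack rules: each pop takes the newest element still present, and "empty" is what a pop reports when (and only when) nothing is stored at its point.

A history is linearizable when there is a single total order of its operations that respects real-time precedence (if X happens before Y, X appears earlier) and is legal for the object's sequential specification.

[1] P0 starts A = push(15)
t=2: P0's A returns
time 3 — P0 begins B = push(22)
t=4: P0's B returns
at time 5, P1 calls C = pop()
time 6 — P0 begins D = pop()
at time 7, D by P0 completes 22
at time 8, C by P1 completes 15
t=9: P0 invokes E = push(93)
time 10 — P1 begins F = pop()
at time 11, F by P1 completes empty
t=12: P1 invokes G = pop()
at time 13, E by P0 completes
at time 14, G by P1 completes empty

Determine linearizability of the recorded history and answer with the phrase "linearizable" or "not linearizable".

witness order: A, B, D, C, F, G, E
step 1: A push(15) — stack <15>
step 2: B push(22) — stack <15,22>
step 3: D pop() → 22 — stack <15>
step 4: C pop() → 15 — stack <>
step 5: F pop() → empty — stack <>
step 6: G pop() → empty — stack <>
step 7: E push(93) — stack <93>

linearizable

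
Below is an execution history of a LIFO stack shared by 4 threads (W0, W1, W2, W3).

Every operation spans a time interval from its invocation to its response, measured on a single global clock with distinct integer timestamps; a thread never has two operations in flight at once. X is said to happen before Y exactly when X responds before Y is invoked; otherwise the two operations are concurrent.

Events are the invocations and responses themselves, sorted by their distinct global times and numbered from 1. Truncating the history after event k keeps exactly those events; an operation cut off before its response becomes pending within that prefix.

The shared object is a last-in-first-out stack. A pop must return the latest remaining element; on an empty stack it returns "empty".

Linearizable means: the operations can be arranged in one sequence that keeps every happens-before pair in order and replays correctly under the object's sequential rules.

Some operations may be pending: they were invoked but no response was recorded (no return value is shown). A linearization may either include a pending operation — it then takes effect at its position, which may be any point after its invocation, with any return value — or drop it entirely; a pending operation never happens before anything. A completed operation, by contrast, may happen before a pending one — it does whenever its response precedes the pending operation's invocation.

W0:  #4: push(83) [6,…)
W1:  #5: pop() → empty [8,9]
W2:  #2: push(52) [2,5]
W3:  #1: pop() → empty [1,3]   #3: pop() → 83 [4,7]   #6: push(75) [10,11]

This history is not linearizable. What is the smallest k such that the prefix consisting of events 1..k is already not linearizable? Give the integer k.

9

a valid linearization of events 1..8 exists, for instance #1, #2, #4, #3:
1. #1 pop() → empty, leaving stack <>
2. #2 push(52), leaving stack <52>
3. #4 push(83) (pending, included), leaving stack <52,83>
4. #3 pop() → 83, leaving stack <52>
event 9 — #5's response, time 9 — after it, nothing linearizes
no escape via the 1 pending operation (#4): every completion choice fails
take #1, #2, #3, #5 (pending dropped): step 3 already fails, because #3 pop() → 83 cannot occur there
take #1, #3, #2, #5 (pending dropped): step 2 already fails, because #3 pop() → 83 cannot occur there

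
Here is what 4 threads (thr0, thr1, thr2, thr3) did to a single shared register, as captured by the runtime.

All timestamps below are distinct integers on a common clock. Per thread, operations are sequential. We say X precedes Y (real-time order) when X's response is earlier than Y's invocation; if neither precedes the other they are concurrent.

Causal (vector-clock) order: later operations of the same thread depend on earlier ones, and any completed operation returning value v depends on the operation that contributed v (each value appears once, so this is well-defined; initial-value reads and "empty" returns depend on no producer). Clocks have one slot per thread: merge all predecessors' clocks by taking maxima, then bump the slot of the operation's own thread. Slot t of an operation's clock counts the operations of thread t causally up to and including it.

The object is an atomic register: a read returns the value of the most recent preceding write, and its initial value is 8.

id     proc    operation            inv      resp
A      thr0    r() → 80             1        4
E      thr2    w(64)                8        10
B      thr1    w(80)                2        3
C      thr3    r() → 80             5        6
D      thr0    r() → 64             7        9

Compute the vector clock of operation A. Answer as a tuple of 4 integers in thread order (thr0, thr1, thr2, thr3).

E (invocation 8): nothing precedes it; thr2's component alone gives (0, 0, 1, 0)
B (invocation 2): nothing precedes it; thr1's component alone gives (0, 1, 0, 0)
merge at C (invoked 5): VC(B)=(0, 1, 0, 0), own-thread bump on thr3 → (0, 1, 0, 1)
merge at A (invoked 1): VC(B)=(0, 1, 0, 0), own-thread bump on thr0 → (1, 1, 0, 0)
merge at D (invoked 7): VC(A)=(1, 1, 0, 0), VC(E)=(0, 0, 1, 0), own-thread bump on thr0 → (2, 1, 1, 0)
target: VC(A) = (1, 1, 0, 0)

(1, 1, 0, 0)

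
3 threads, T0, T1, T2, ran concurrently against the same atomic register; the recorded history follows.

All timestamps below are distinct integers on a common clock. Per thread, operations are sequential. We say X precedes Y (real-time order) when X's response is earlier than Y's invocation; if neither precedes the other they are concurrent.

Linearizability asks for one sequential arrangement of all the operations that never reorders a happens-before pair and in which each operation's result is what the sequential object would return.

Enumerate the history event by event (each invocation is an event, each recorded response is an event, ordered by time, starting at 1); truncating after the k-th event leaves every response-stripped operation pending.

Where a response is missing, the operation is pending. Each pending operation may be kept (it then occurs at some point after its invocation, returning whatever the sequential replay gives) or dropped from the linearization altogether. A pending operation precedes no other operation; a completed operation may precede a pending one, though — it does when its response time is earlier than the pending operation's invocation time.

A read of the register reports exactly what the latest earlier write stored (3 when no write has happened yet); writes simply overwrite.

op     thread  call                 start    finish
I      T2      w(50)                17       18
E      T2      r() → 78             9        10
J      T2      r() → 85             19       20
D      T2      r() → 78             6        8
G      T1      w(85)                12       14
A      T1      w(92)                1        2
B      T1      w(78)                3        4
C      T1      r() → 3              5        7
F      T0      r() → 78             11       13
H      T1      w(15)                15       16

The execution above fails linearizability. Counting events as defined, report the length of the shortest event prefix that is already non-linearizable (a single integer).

one valid order for events 1..6 is A, B:
after step 1 (A w(92)): value 92
after step 2 (B w(78)): value 78
adding event 7 (C responds at 7) leaves no legal real-time order
no completion choice of the 1 pending operation (D) rescues it — every subset was tried
sample order A, B, C (pending dropped) stalls at step 3 — C r() → 3 has no legal effect

7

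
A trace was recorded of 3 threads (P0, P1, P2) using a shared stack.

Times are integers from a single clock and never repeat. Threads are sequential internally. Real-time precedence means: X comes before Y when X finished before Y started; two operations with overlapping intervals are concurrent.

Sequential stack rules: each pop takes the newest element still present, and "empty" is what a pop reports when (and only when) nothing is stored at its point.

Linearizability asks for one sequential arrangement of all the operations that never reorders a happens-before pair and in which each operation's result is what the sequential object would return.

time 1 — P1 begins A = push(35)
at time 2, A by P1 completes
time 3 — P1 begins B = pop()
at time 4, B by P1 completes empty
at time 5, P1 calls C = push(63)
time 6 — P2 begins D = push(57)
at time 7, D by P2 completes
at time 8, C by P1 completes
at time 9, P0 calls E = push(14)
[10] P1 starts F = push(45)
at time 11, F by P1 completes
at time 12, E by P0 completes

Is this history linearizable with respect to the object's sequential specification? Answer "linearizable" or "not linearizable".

through event 3 a valid linearization exists; event 4 (B responding at time 4) ends that
exhaustive check: the 2 completed stack ops admit one real-time order; illegal
sample order A, B stalls at step 2 — B pop() → empty has no legal effect

not linearizable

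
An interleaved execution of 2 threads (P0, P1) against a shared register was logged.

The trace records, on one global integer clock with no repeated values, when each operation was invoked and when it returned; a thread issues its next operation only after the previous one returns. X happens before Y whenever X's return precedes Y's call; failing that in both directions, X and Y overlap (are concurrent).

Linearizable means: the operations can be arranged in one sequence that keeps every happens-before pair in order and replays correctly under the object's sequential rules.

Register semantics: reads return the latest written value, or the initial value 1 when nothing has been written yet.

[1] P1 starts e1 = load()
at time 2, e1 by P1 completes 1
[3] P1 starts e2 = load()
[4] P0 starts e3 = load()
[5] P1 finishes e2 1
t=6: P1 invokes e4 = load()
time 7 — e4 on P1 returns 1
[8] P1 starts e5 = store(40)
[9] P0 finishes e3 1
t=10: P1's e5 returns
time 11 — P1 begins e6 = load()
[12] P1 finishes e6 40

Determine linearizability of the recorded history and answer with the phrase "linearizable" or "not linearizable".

linearizable

witness order: e1, e2, e3, e4, e5, e6
after step 1 (e1 load() → 1): value 1
after step 2 (e2 load() → 1): value 1
after step 3 (e3 load() → 1): value 1
after step 4 (e4 load() → 1): value 1
after step 5 (e5 store(40)): value 40
after step 6 (e6 load() → 40): value 40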